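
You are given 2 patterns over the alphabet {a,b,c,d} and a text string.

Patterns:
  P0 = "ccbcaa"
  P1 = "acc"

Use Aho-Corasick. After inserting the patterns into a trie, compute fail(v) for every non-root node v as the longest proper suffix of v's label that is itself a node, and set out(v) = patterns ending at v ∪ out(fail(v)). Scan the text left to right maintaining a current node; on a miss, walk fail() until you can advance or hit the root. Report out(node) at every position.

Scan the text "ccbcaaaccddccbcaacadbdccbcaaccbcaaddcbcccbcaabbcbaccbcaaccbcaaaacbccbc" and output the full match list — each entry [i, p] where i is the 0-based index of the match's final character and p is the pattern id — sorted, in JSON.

Construct AC machine:
Trie (insert patterns):
  0='ε' goto a→7 c→1
  1='c' goto c→2
  2='cc' goto b→3
  3='ccb' goto c→4
  4='ccbc' goto a→5
  5='ccbca' goto a→6
  6='ccbcaa' goto ·  [P0 ends]
  7='a' goto c→8
  8='ac' goto c→9
  9='acc' goto ·  [P1 ends]

Failure links (BFS by depth):
  n1('c'): parent n0 fail=0; on 'c' 0 → fail=0;  out ∅∪∅=∅
  n7('a'): parent n0 fail=0; on 'a' 0 → fail=0;  out ∅∪∅=∅
  n2('cc'): parent n1 fail=0; on 'c' 0 → fail=1;  out ∅∪∅=∅
  n8('ac'): parent n7 fail=0; on 'c' 0 → fail=1;  out ∅∪∅=∅
  n3('ccb'): parent n2 fail=1; on 'b' 1→0 → fail=0;  out ∅∪∅=∅
  n9('acc'): parent n8 fail=1; on 'c' 1 → fail=2;  out {1}∪∅={1}
  n4('ccbc'): parent n3 fail=0; on 'c' 0 → fail=1;  out ∅∪∅=∅
  n5('ccbca'): parent n4 fail=1; on 'a' 1→0 → fail=7;  out ∅∪∅=∅
  n6('ccbcaa'): parent n5 fail=7; on 'a' 7→0 → fail=7;  out {0}∪∅={0}

Text stream:
i=0 'c': node 0→1
i=1 'c': node 1→2
i=2 'b': node 2→3
i=3 'c': node 3→4
i=4 'a': node 4→5
i=5 'a': node 5→6  ** P0@[0:5]
i=6 'a': node 6→7 ·f
i=7 'c': node 7→8
i=8 'c': node 8→9  ** P1@[6:8]
i=9 'd': node 9→0 ·f
i=10 'd': node 0→0
i=11 'c': node 0→1
i=12 'c': node 1→2
i=13 'b': node 2→3
i=14 'c': node 3→4
i=15 'a': node 4→5
i=16 'a': node 5→6  ** P0@[11:16]
i=17 'c': node 6→8 ·f
i=18 'a': node 8→7 ·f
i=19 'd': node 7→0 ·f
i=20 'b': node 0→0
i=21 'd': node 0→0
i=22 'c': node 0→1
i=23 'c': node 1→2
i=24 'b': node 2→3
i=25 'c': node 3→4
i=26 'a': node 4→5
i=27 'a': node 5→6  ** P0@[22:27]
i=28 'c': node 6→8 ·f
i=29 'c': node 8→9  ** P1@[27:29]
i=30 'b': node 9→3 ·f
i=31 'c': node 3→4
i=32 'a': node 4→5
i=33 'a': node 5→6  ** P0@[28:33]
i=34 'd': node 6→0 ·f
i=35 'd': node 0→0
i=36 'c': node 0→1
i=37 'b': node 1→0 ·f
i=38 'c': node 0→1
i=39 'c': node 1→2
i=40 'c': node 2→2 ·f
i=41 'b': node 2→3
i=42 'c': node 3→4
i=43 'a': node 4→5
i=44 'a': node 5→6  ** P0@[39:44]
i=45 'b': node 6→0 ·f
i=46 'b': node 0→0
i=47 'c': node 0→1
i=48 'b': node 1→0 ·f
i=49 'a': node 0→7
i=50 'c': node 7→8
i=51 'c': node 8→9  ** P1@[49:51]
i=52 'b': node 9→3 ·f
i=53 'c': node 3→4
i=54 'a': node 4→5
i=55 'a': node 5→6  ** P0@[50:55]
i=56 'c': node 6→8 ·f
i=57 'c': node 8→9  ** P1@[55:57]
i=58 'b': node 9→3 ·f
i=59 'c': node 3→4
i=60 'a': node 4→5
i=61 'a': node 5→6  ** P0@[56:61]
i=62 'a': node 6→7 ·f
i=63 'a': node 7→7 ·f
i=64 'c': node 7→8
i=65 'b': node 8→0 ·f
i=66 'c': node 0→1
i=67 'c': node 1→2
i=68 'b': node 2→3
i=69 'c': node 3→4

Result: [[5,0],[8,1],[16,0],[27,0],[29,1],[33,0],[44,0],[51,1],[55,0],[57,1],[61,0]]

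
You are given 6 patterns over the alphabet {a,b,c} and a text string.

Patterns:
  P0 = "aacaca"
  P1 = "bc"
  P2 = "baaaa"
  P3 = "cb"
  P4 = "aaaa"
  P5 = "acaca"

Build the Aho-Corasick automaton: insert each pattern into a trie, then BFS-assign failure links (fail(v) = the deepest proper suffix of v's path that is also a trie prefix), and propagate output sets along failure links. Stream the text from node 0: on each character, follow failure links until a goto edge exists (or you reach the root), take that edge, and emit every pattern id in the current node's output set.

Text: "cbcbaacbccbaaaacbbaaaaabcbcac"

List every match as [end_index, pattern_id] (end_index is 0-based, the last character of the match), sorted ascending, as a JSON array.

Build:
Trie (insert patterns):
  n0 'ε': a→1 b→7 c→13
  n1 'a': a→2 c→17
  n2 'aa': a→15 c→3
  n3 'aac': a→4
  n4 'aaca': c→5
  n5 'aacac': a→6
  n6 'aacaca': ·  ←P0
  n7 'b': a→9 c→8
  n8 'bc': ·  ←P1
  n9 'ba': a→10
  n10 'baa': a→11
  n11 'baaa': a→12
  n12 'baaaa': ·  ←P2
  n13 'c': b→14
  n14 'cb': ·  ←P3
  n15 'aaa': a→16
  n16 'aaaa': ·  ←P4
  n17 'ac': a→18
  n18 'aca': c→19
  n19 'acac': a→20
  n20 'acaca': ·  ←P5

Failure links (BFS by depth):
  n1('a'): parent n0 fail=0; on 'a' 0 → fail=0;  out ∅∪∅=∅
  n7('b'): parent n0 fail=0; on 'b' 0 → fail=0;  out ∅∪∅=∅
  n13('c'): parent n0 fail=0; on 'c' 0 → fail=0;  out ∅∪∅=∅
  n2('aa'): parent n1 fail=0; on 'a' 0 → fail=1;  out ∅∪∅=∅
  n8('bc'): parent n7 fail=0; on 'c' 0 → fail=13;  out {1}∪∅={1}
  n9('ba'): parent n7 fail=0; on 'a' 0 → fail=1;  out ∅∪∅=∅
  n14('cb'): parent n13 fail=0; on 'b' 0 → fail=7;  out {3}∪∅={3}
  n17('ac'): parent n1 fail=0; on 'c' 0 → fail=13;  out ∅∪∅=∅
  n3('aac'): parent n2 fail=1; on 'c' 1 → fail=17;  out ∅∪∅=∅
  n10('baa'): parent n9 fail=1; on 'a' 1 → fail=2;  out ∅∪∅=∅
  n15('aaa'): parent n2 fail=1; on 'a' 1 → fail=2;  out ∅∪∅=∅
  n18('aca'): parent n17 fail=13; on 'a' 13→0 → fail=1;  out ∅∪∅=∅
  n4('aaca'): parent n3 fail=17; on 'a' 17 → fail=18;  out ∅∪∅=∅
  n11('baaa'): parent n10 fail=2; on 'a' 2 → fail=15;  out ∅∪∅=∅
  n16('aaaa'): parent n15 fail=2; on 'a' 2 → fail=15;  out {4}∪∅={4}
  n19('acac'): parent n18 fail=1; on 'c' 1 → fail=17;  out ∅∪∅=∅
  n5('aacac'): parent n4 fail=18; on 'c' 18 → fail=19;  out ∅∪∅=∅
  n12('baaaa'): parent n11 fail=15; on 'a' 15 → fail=16;  out {2}∪{4}={2,4}
  n20('acaca'): parent n19 fail=17; on 'a' 17 → fail=18;  out {5}∪∅={5}
  n6('aacaca'): parent n5 fail=19; on 'a' 19 → fail=20;  out {0}∪{5}={0,5}

Run:
pos 0 'c': at 13
pos 1 'b': at 14  emit P3@[0:1]
pos 2 'c': at 8 (fail-walked)  emit P1@[1:2]
pos 3 'b': at 14 (fail-walked)  emit P3@[2:3]
pos 4 'a': at 9 (fail-walked)
pos 5 'a': at 10
pos 6 'c': at 3 (fail-walked)
pos 7 'b': at 14 (fail-walked)  emit P3@[6:7]
pos 8 'c': at 8 (fail-walked)  emit P1@[7:8]
pos 9 'c': at 13 (fail-walked)
pos 10 'b': at 14  emit P3@[9:10]
pos 11 'a': at 9 (fail-walked)
pos 12 'a': at 10
pos 13 'a': at 11
pos 14 'a': at 12  emit P2@[10:14],P4@[11:14]
pos 15 'c': at 3 (fail-walked)
pos 16 'b': at 14 (fail-walked)  emit P3@[15:16]
pos 17 'b': at 7 (fail-walked)
pos 18 'a': at 9
pos 19 'a': at 10
pos 20 'a': at 11
pos 21 'a': at 12  emit P2@[17:21],P4@[18:21]
pos 22 'a': at 16 (fail-walked)  emit P4@[19:22]
pos 23 'b': at 7 (fail-walked)
pos 24 'c': at 8  emit P1@[23:24]
pos 25 'b': at 14 (fail-walked)  emit P3@[24:25]
pos 26 'c': at 8 (fail-walked)  emit P1@[25:26]
pos 27 'a': at 1 (fail-walked)
pos 28 'c': at 17

All matches (sorted): [[1,3],[2,1],[3,3],[7,3],[8,1],[10,3],[14,2],[14,4],[16,3],[21,2],[21,4],[22,4],[24,1],[25,3],[26,1]]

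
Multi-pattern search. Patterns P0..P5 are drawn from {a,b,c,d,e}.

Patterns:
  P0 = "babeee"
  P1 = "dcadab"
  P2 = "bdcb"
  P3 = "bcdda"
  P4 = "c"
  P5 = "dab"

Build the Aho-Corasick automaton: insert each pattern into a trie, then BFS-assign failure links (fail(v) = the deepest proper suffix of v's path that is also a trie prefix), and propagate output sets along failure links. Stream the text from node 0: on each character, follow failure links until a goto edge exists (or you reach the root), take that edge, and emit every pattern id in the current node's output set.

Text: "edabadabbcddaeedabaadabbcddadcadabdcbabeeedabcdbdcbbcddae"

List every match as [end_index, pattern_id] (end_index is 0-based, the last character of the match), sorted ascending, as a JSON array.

Build automaton:
Trie (insert patterns):
  0='ε' goto b→1 c→20 d→7
  1='b' goto a→2 c→16 d→13
  2='ba' goto b→3
  3='bab' goto e→4
  4='babe' goto e→5
  5='babee' goto e→6
  6='babeee' goto ·  ←P0
  7='d' goto a→21 c→8
  8='dc' goto a→9
  9='dca' goto d→10
  10='dcad' goto a→11
  11='dcada' goto b→12
  12='dcadab' goto ·  ←P1
  13='bd' goto c→14
  14='bdc' goto b→15
  15='bdcb' goto ·  ←P2
  16='bc' goto d→17
  17='bcd' goto d→18
  18='bcdd' goto a→19
  19='bcdda' goto ·  ←P3
  20='c' goto ·  ←P4
  21='da' goto b→22
  22='dab' goto ·  ←P5

Failure links (BFS by depth):
  fail(1) 'b': from fail(0)=0 chase 'b': 0 ⇒ 0;  out=∅∪out(0)=∅
  fail(7) 'd': from fail(0)=0 chase 'd': 0 ⇒ 0;  out=∅∪out(0)=∅
  fail(20) 'c': from fail(0)=0 chase 'c': 0 ⇒ 0;  out={4}∪out(0)={4}
  fail(2) 'ba': from fail(1)=0 chase 'a': 0 ⇒ 0;  out=∅∪out(0)=∅
  fail(8) 'dc': from fail(7)=0 chase 'c': 0 ⇒ 20;  out=∅∪out(20)={4}
  fail(13) 'bd': from fail(1)=0 chase 'd': 0 ⇒ 7;  out=∅∪out(7)=∅
  fail(16) 'bc': from fail(1)=0 chase 'c': 0 ⇒ 20;  out=∅∪out(20)={4}
  fail(21) 'da': from fail(7)=0 chase 'a': 0 ⇒ 0;  out=∅∪out(0)=∅
  fail(3) 'bab': from fail(2)=0 chase 'b': 0 ⇒ 1;  out=∅∪out(1)=∅
  fail(9) 'dca': from fail(8)=20 chase 'a': 20→0 ⇒ 0;  out=∅∪out(0)=∅
  fail(14) 'bdc': from fail(13)=7 chase 'c': 7 ⇒ 8;  out=∅∪out(8)={4}
  fail(17) 'bcd': from fail(16)=20 chase 'd': 20→0 ⇒ 7;  out=∅∪out(7)=∅
  fail(22) 'dab': from fail(21)=0 chase 'b': 0 ⇒ 1;  out={5}∪out(1)={5}
  fail(4) 'babe': from fail(3)=1 chase 'e': 1→0 ⇒ 0;  out=∅∪out(0)=∅
  fail(10) 'dcad': from fail(9)=0 chase 'd': 0 ⇒ 7;  out=∅∪out(7)=∅
  fail(15) 'bdcb': from fail(14)=8 chase 'b': 8→20→0 ⇒ 1;  out={2}∪out(1)={2}
  fail(18) 'bcdd': from fail(17)=7 chase 'd': 7→0 ⇒ 7;  out=∅∪out(7)=∅
  fail(5) 'babee': from fail(4)=0 chase 'e': 0 ⇒ 0;  out=∅∪out(0)=∅
  fail(11) 'dcada': from fail(10)=7 chase 'a': 7 ⇒ 21;  out=∅∪out(21)=∅
  fail(19) 'bcdda': from fail(18)=7 chase 'a': 7 ⇒ 21;  out={3}∪out(21)={3}
  fail(6) 'babeee': from fail(5)=0 chase 'e': 0 ⇒ 0;  out={0}∪out(0)={0}
  fail(12) 'dcadab': from fail(11)=21 chase 'b': 21 ⇒ 22;  out={1}∪out(22)={1,5}

Scan:
i=0 'e': node 0→0
i=1 'd': node 0→7
i=2 'a': node 7→21
i=3 'b': node 21→22  → match P5@[1:3]
i=4 'a': node 22→2 ·f
i=5 'd': node 2→7 ·f
i=6 'a': node 7→21
i=7 'b': node 21→22  → match P5@[5:7]
i=8 'b': node 22→1 ·f
i=9 'c': node 1→16  → match P4@[9:9]
i=10 'd': node 16→17
i=11 'd': node 17→18
i=12 'a': node 18→19  → match P3@[8:12]
i=13 'e': node 19→0 ·f
i=14 'e': node 0→0
i=15 'd': node 0→7
i=16 'a': node 7→21
i=17 'b': node 21→22  → match P5@[15:17]
i=18 'a': node 22→2 ·f
i=19 'a': node 2→0 ·f
i=20 'd': node 0→7
i=21 'a': node 7→21
i=22 'b': node 21→22  → match P5@[20:22]
i=23 'b': node 22→1 ·f
i=24 'c': node 1→16  → match P4@[24:24]
i=25 'd': node 16→17
i=26 'd': node 17→18
i=27 'a': node 18→19  → match P3@[23:27]
i=28 'd': node 19→7 ·f
i=29 'c': node 7→8  → match P4@[29:29]
i=30 'a': node 8→9
i=31 'd': node 9→10
i=32 'a': node 10→11
i=33 'b': node 11→12  → match P1@[28:33],P5@[31:33]
i=34 'd': node 12→13 ·f
i=35 'c': node 13→14  → match P4@[35:35]
i=36 'b': node 14→15  → match P2@[33:36]
i=37 'a': node 15→2 ·f
i=38 'b': node 2→3
i=39 'e': node 3→4
i=40 'e': node 4→5
i=41 'e': node 5→6  → match P0@[36:41]
i=42 'd': node 6→7 ·f
i=43 'a': node 7→21
i=44 'b': node 21→22  → match P5@[42:44]
i=45 'c': node 22→16 ·f  → match P4@[45:45]
i=46 'd': node 16→17
i=47 'b': node 17→1 ·f
i=48 'd': node 1→13
i=49 'c': node 13→14  → match P4@[49:49]
i=50 'b': node 14→15  → match P2@[47:50]
i=51 'b': node 15→1 ·f
i=52 'c': node 1→16  → match P4@[52:52]
i=53 'd': node 16→17
i=54 'd': node 17→18
i=55 'a': node 18→19  → match P3@[51:55]
i=56 'e': node 19→0 ·f

Result: [[3,5],[7,5],[9,4],[12,3],[17,5],[22,5],[24,4],[27,3],[29,4],[33,1],[33,5],[35,4],[36,2],[41,0],[44,5],[45,4],[49,4],[50,2],[52,4],[55,3]]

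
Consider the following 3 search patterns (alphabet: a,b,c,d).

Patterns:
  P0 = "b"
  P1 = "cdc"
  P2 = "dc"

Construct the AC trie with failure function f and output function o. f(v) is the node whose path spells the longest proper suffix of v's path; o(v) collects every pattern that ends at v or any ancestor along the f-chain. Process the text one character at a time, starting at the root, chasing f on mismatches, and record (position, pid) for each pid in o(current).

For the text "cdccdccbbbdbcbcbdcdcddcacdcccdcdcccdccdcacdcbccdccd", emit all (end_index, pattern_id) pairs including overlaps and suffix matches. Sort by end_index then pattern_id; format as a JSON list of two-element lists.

Construct AC machine:
Trie nodes:
  0='ε' goto b→1 c→2 d→5
  1='b' goto ·  [P0 ends]
  2='c' goto d→3
  3='cd' goto c→4
  4='cdc' goto ·  [P1 ends]
  5='d' goto c→6
  6='dc' goto ·  [P2 ends]

Failure links (BFS by depth):
  n1('b'): parent n0 fail=0; on 'b' 0 → fail=0;  out {0}∪∅={0}
  n2('c'): parent n0 fail=0; on 'c' 0 → fail=0;  out ∅∪∅=∅
  n5('d'): parent n0 fail=0; on 'd' 0 → fail=0;  out ∅∪∅=∅
  n3('cd'): parent n2 fail=0; on 'd' 0 → fail=5;  out ∅∪∅=∅
  n6('dc'): parent n5 fail=0; on 'c' 0 → fail=2;  out {2}∪∅={2}
  n4('cdc'): parent n3 fail=5; on 'c' 5 → fail=6;  out {1}∪{2}={1,2}

Text stream:
i=0 'c': node 0→2
i=1 'd': node 2→3
i=2 'c': node 3→4  ** P1@[0:2],P2@[1:2]
i=3 'c': node 4→2 (fail-walked)
i=4 'd': node 2→3
i=5 'c': node 3→4  ** P1@[3:5],P2@[4:5]
i=6 'c': node 4→2 (fail-walked)
i=7 'b': node 2→1 (fail-walked)  ** P0@[7:7]
i=8 'b': node 1→1 (fail-walked)  ** P0@[8:8]
i=9 'b': node 1→1 (fail-walked)  ** P0@[9:9]
i=10 'd': node 1→5 (fail-walked)
i=11 'b': node 5→1 (fail-walked)  ** P0@[11:11]
i=12 'c': node 1→2 (fail-walked)
i=13 'b': node 2→1 (fail-walked)  ** P0@[13:13]
i=14 'c': node 1→2 (fail-walked)
i=15 'b': node 2→1 (fail-walked)  ** P0@[15:15]
i=16 'd': node 1→5 (fail-walked)
i=17 'c': node 5→6  ** P2@[16:17]
i=18 'd': node 6→3 (fail-walked)
i=19 'c': node 3→4  ** P1@[17:19],P2@[18:19]
i=20 'd': node 4→3 (fail-walked)
i=21 'd': node 3→5 (fail-walked)
i=22 'c': node 5→6  ** P2@[21:22]
i=23 'a': node 6→0 (fail-walked)
i=24 'c': node 0→2
i=25 'd': node 2→3
i=26 'c': node 3→4  ** P1@[24:26],P2@[25:26]
i=27 'c': node 4→2 (fail-walked)
i=28 'c': node 2→2 (fail-walked)
i=29 'd': node 2→3
i=30 'c': node 3→4  ** P1@[28:30],P2@[29:30]
i=31 'd': node 4→3 (fail-walked)
i=32 'c': node 3→4  ** P1@[30:32],P2@[31:32]
i=33 'c': node 4→2 (fail-walked)
i=34 'c': node 2→2 (fail-walked)
i=35 'd': node 2→3
i=36 'c': node 3→4  ** P1@[34:36],P2@[35:36]
i=37 'c': node 4→2 (fail-walked)
i=38 'd': node 2→3
i=39 'c': node 3→4  ** P1@[37:39],P2@[38:39]
i=40 'a': node 4→0 (fail-walked)
i=41 'c': node 0→2
i=42 'd': node 2→3
i=43 'c': node 3→4  ** P1@[41:43],P2@[42:43]
i=44 'b': node 4→1 (fail-walked)  ** P0@[44:44]
i=45 'c': node 1→2 (fail-walked)
i=46 'c': node 2→2 (fail-walked)
i=47 'd': node 2→3
i=48 'c': node 3→4  ** P1@[46:48],P2@[47:48]
i=49 'c': node 4→2 (fail-walked)
i=50 'd': node 2→3

Matches: [[2,1],[2,2],[5,1],[5,2],[7,0],[8,0],[9,0],[11,0],[13,0],[15,0],[17,2],[19,1],[19,2],[22,2],[26,1],[26,2],[30,1],[30,2],[32,1],[32,2],[36,1],[36,2],[39,1],[39,2],[43,1],[43,2],[44,0],[48,1],[48,2]]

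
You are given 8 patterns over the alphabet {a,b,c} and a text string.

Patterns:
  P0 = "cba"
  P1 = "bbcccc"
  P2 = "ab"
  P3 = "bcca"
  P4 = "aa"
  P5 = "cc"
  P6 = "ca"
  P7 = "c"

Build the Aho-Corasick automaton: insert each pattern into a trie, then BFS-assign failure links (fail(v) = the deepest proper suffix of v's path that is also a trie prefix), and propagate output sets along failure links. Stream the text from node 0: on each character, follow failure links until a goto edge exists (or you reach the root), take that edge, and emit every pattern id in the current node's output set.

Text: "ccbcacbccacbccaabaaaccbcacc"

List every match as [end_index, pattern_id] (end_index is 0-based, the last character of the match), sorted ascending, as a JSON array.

Build automaton:
Trie nodes:
  0='ε' goto a→10 b→4 c→1
  1='c' goto a→17 b→2 c→16  ←P7
  2='cb' goto a→3
  3='cba' goto ·  ←P0
  4='b' goto b→5 c→12
  5='bb' goto c→6
  6='bbc' goto c→7
  7='bbcc' goto c→8
  8='bbccc' goto c→9
  9='bbcccc' goto ·  ←P1
  10='a' goto a→15 b→11
  11='ab' goto ·  ←P2
  12='bc' goto c→13
  13='bcc' goto a→14
  14='bcca' goto ·  ←P3
  15='aa' goto ·  ←P4
  16='cc' goto ·  ←P5
  17='ca' goto ·  ←P6

Failure links (BFS by depth):
  n1('c'): parent n0 fail=0; on 'c' 0 → fail=0;  out {7}∪∅={7}
  n4('b'): parent n0 fail=0; on 'b' 0 → fail=0;  out ∅∪∅=∅
  n10('a'): parent n0 fail=0; on 'a' 0 → fail=0;  out ∅∪∅=∅
  n2('cb'): parent n1 fail=0; on 'b' 0 → fail=4;  out ∅∪∅=∅
  n5('bb'): parent n4 fail=0; on 'b' 0 → fail=4;  out ∅∪∅=∅
  n11('ab'): parent n10 fail=0; on 'b' 0 → fail=4;  out {2}∪∅={2}
  n12('bc'): parent n4 fail=0; on 'c' 0 → fail=1;  out ∅∪{7}={7}
  n15('aa'): parent n10 fail=0; on 'a' 0 → fail=10;  out {4}∪∅={4}
  n16('cc'): parent n1 fail=0; on 'c' 0 → fail=1;  out {5}∪{7}={5,7}
  n17('ca'): parent n1 fail=0; on 'a' 0 → fail=10;  out {6}∪∅={6}
  n3('cba'): parent n2 fail=4; on 'a' 4→0 → fail=10;  out {0}∪∅={0}
  n6('bbc'): parent n5 fail=4; on 'c' 4 → fail=12;  out ∅∪{7}={7}
  n13('bcc'): parent n12 fail=1; on 'c' 1 → fail=16;  out ∅∪{5,7}={5,7}
  n7('bbcc'): parent n6 fail=12; on 'c' 12 → fail=13;  out ∅∪{5,7}={5,7}
  n14('bcca'): parent n13 fail=16; on 'a' 16→1 → fail=17;  out {3}∪{6}={3,6}
  n8('bbccc'): parent n7 fail=13; on 'c' 13→16→1 → fail=16;  out ∅∪{5,7}={5,7}
  n9('bbcccc'): parent n8 fail=16; on 'c' 16→1 → fail=16;  out {1}∪{5,7}={1,5,7}

Run:
i=0 'c': node 0→1  emit P7@[0:0]
i=1 'c': node 1→16  emit P5@[0:1],P7@[1:1]
i=2 'b': node 16→2 (via fail)
i=3 'c': node 2→12 (via fail)  emit P7@[3:3]
i=4 'a': node 12→17 (via fail)  emit P6@[3:4]
i=5 'c': node 17→1 (via fail)  emit P7@[5:5]
i=6 'b': node 1→2
i=7 'c': node 2→12 (via fail)  emit P7@[7:7]
i=8 'c': node 12→13  emit P5@[7:8],P7@[8:8]
i=9 'a': node 13→14  emit P3@[6:9],P6@[8:9]
i=10 'c': node 14→1 (via fail)  emit P7@[10:10]
i=11 'b': node 1→2
i=12 'c': node 2→12 (via fail)  emit P7@[12:12]
i=13 'c': node 12→13  emit P5@[12:13],P7@[13:13]
i=14 'a': node 13→14  emit P3@[11:14],P6@[13:14]
i=15 'a': node 14→15 (via fail)  emit P4@[14:15]
i=16 'b': node 15→11 (via fail)  emit P2@[15:16]
i=17 'a': node 11→10 (via fail)
i=18 'a': node 10→15  emit P4@[17:18]
i=19 'a': node 15→15 (via fail)  emit P4@[18:19]
i=20 'c': node 15→1 (via fail)  emit P7@[20:20]
i=21 'c': node 1→16  emit P5@[20:21],P7@[21:21]
i=22 'b': node 16→2 (via fail)
i=23 'c': node 2→12 (via fail)  emit P7@[23:23]
i=24 'a': node 12→17 (via fail)  emit P6@[23:24]
i=25 'c': node 17→1 (via fail)  emit P7@[25:25]
i=26 'c': node 1→16  emit P5@[25:26],P7@[26:26]

All matches (sorted): [[0,7],[1,5],[1,7],[3,7],[4,6],[5,7],[7,7],[8,5],[8,7],[9,3],[9,6],[10,7],[12,7],[13,5],[13,7],[14,3],[14,6],[15,4],[16,2],[18,4],[19,4],[20,7],[21,5],[21,7],[23,7],[24,6],[25,7],[26,5],[26,7]]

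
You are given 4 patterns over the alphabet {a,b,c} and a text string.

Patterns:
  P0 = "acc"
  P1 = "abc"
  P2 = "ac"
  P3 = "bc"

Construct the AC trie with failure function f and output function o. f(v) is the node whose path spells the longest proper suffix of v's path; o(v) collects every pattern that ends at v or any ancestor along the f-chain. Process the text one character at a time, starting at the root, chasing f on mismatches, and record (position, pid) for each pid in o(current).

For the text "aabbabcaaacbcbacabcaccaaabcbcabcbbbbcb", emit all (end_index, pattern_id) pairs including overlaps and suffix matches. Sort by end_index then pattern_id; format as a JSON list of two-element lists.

Build automaton:
Trie nodes:
  n0 'ε': a→1 b→6
  n1 'a': b→4 c→2
  n2 'ac': c→3  [P2 ends]
  n3 'acc': ·  [P0 ends]
  n4 'ab': c→5
  n5 'abc': ·  [P1 ends]
  n6 'b': c→7
  n7 'bc': ·  [P3 ends]

BFS fail/out derivation:
  fail(1) 'a': from fail(0)=0 chase 'a': 0 ⇒ 0;  out=∅∪out(0)=∅
  fail(6) 'b': from fail(0)=0 chase 'b': 0 ⇒ 0;  out=∅∪out(0)=∅
  fail(2) 'ac': from fail(1)=0 chase 'c': 0 ⇒ 0;  out={2}∪out(0)={2}
  fail(4) 'ab': from fail(1)=0 chase 'b': 0 ⇒ 6;  out=∅∪out(6)=∅
  fail(7) 'bc': from fail(6)=0 chase 'c': 0 ⇒ 0;  out={3}∪out(0)={3}
  fail(3) 'acc': from fail(2)=0 chase 'c': 0 ⇒ 0;  out={0}∪out(0)={0}
  fail(5) 'abc': from fail(4)=6 chase 'c': 6 ⇒ 7;  out={1}∪out(7)={1,3}

Text stream:
pos 0 'a': at 1
pos 1 'a': at 1 (fail-walked)
pos 2 'b': at 4
pos 3 'b': at 6 (fail-walked)
pos 4 'a': at 1 (fail-walked)
pos 5 'b': at 4
pos 6 'c': at 5  emit P1@[4:6],P3@[5:6]
pos 7 'a': at 1 (fail-walked)
pos 8 'a': at 1 (fail-walked)
pos 9 'a': at 1 (fail-walked)
pos 10 'c': at 2  emit P2@[9:10]
pos 11 'b': at 6 (fail-walked)
pos 12 'c': at 7  emit P3@[11:12]
pos 13 'b': at 6 (fail-walked)
pos 14 'a': at 1 (fail-walked)
pos 15 'c': at 2  emit P2@[14:15]
pos 16 'a': at 1 (fail-walked)
pos 17 'b': at 4
pos 18 'c': at 5  emit P1@[16:18],P3@[17:18]
pos 19 'a': at 1 (fail-walked)
pos 20 'c': at 2  emit P2@[19:20]
pos 21 'c': at 3  emit P0@[19:21]
pos 22 'a': at 1 (fail-walked)
pos 23 'a': at 1 (fail-walked)
pos 24 'a': at 1 (fail-walked)
pos 25 'b': at 4
pos 26 'c': at 5  emit P1@[24:26],P3@[25:26]
pos 27 'b': at 6 (fail-walked)
pos 28 'c': at 7  emit P3@[27:28]
pos 29 'a': at 1 (fail-walked)
pos 30 'b': at 4
pos 31 'c': at 5  emit P1@[29:31],P3@[30:31]
pos 32 'b': at 6 (fail-walked)
pos 33 'b': at 6 (fail-walked)
pos 34 'b': at 6 (fail-walked)
pos 35 'b': at 6 (fail-walked)
pos 36 'c': at 7  emit P3@[35:36]
pos 37 'b': at 6 (fail-walked)

All matches (sorted): [[6,1],[6,3],[10,2],[12,3],[15,2],[18,1],[18,3],[20,2],[21,0],[26,1],[26,3],[28,3],[31,1],[31,3],[36,3]]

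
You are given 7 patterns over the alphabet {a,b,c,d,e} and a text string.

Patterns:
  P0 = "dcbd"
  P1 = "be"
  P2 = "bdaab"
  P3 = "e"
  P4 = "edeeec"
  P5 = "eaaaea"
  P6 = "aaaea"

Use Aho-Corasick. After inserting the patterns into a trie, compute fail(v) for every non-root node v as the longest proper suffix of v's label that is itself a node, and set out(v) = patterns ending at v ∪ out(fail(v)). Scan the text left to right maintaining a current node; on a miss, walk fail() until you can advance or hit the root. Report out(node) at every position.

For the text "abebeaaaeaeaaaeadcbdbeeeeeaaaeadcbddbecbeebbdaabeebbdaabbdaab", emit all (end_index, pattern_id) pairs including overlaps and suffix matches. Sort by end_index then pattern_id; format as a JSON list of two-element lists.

Build:
Trie nodes:
  0='ε' goto a→22 b→5 d→1 e→11
  1='d' goto c→2
  2='dc' goto b→3
  3='dcb' goto d→4
  4='dcbd' goto ·  ←P0
  5='b' goto d→7 e→6
  6='be' goto ·  ←P1
  7='bd' goto a→8
  8='bda' goto a→9
  9='bdaa' goto b→10
  10='bdaab' goto ·  ←P2
  11='e' goto a→17 d→12  ←P3
  12='ed' goto e→13
  13='ede' goto e→14
  14='edee' goto e→15
  15='edeee' goto c→16
  16='edeeec' goto ·  ←P4
  17='ea' goto a→18
  18='eaa' goto a→19
  19='eaaa' goto e→20
  20='eaaae' goto a→21
  21='eaaaea' goto ·  ←P5
  22='a' goto a→23
  23='aa' goto a→24
  24='aaa' goto e→25
  25='aaae' goto a→26
  26='aaaea' goto ·  ←P6

Failure links (BFS by depth):
  fail(1) 'd': from fail(0)=0 chase 'd': 0 ⇒ 0;  out=∅∪out(0)=∅
  fail(5) 'b': from fail(0)=0 chase 'b': 0 ⇒ 0;  out=∅∪out(0)=∅
  fail(11) 'e': from fail(0)=0 chase 'e': 0 ⇒ 0;  out={3}∪out(0)={3}
  fail(22) 'a': from fail(0)=0 chase 'a': 0 ⇒ 0;  out=∅∪out(0)=∅
  fail(2) 'dc': from fail(1)=0 chase 'c': 0 ⇒ 0;  out=∅∪out(0)=∅
  fail(6) 'be': from fail(5)=0 chase 'e': 0 ⇒ 11;  out={1}∪out(11)={1,3}
  fail(7) 'bd': from fail(5)=0 chase 'd': 0 ⇒ 1;  out=∅∪out(1)=∅
  fail(12) 'ed': from fail(11)=0 chase 'd': 0 ⇒ 1;  out=∅∪out(1)=∅
  fail(17) 'ea': from fail(11)=0 chase 'a': 0 ⇒ 22;  out=∅∪out(22)=∅
  fail(23) 'aa': from fail(22)=0 chase 'a': 0 ⇒ 22;  out=∅∪out(22)=∅
  fail(3) 'dcb': from fail(2)=0 chase 'b': 0 ⇒ 5;  out=∅∪out(5)=∅
  fail(8) 'bda': from fail(7)=1 chase 'a': 1→0 ⇒ 22;  out=∅∪out(22)=∅
  fail(13) 'ede': from fail(12)=1 chase 'e': 1→0 ⇒ 11;  out=∅∪out(11)={3}
  fail(18) 'eaa': from fail(17)=22 chase 'a': 22 ⇒ 23;  out=∅∪out(23)=∅
  fail(24) 'aaa': from fail(23)=22 chase 'a': 22 ⇒ 23;  out=∅∪out(23)=∅
  fail(4) 'dcbd': from fail(3)=5 chase 'd': 5 ⇒ 7;  out={0}∪out(7)={0}
  fail(9) 'bdaa': from fail(8)=22 chase 'a': 22 ⇒ 23;  out=∅∪out(23)=∅
  fail(14) 'edee': from fail(13)=11 chase 'e': 11→0 ⇒ 11;  out=∅∪out(11)={3}
  fail(19) 'eaaa': from fail(18)=23 chase 'a': 23 ⇒ 24;  out=∅∪out(24)=∅
  fail(25) 'aaae': from fail(24)=23 chase 'e': 23→22→0 ⇒ 11;  out=∅∪out(11)={3}
  fail(10) 'bdaab': from fail(9)=23 chase 'b': 23→22→0 ⇒ 5;  out={2}∪out(5)={2}
  fail(15) 'edeee': from fail(14)=11 chase 'e': 11→0 ⇒ 11;  out=∅∪out(11)={3}
  fail(20) 'eaaae': from fail(19)=24 chase 'e': 24 ⇒ 25;  out=∅∪out(25)={3}
  fail(26) 'aaaea': from fail(25)=11 chase 'a': 11 ⇒ 17;  out={6}∪out(17)={6}
  fail(16) 'edeeec': from fail(15)=11 chase 'c': 11→0 ⇒ 0;  out={4}∪out(0)={4}
  fail(21) 'eaaaea': from fail(20)=25 chase 'a': 25 ⇒ 26;  out={5}∪out(26)={5,6}

Scan:
pos 0 'a': at 22
pos 1 'b': at 5 (via fail)
pos 2 'e': at 6  emit P1@[1:2],P3@[2:2]
pos 3 'b': at 5 (via fail)
pos 4 'e': at 6  emit P1@[3:4],P3@[4:4]
pos 5 'a': at 17 (via fail)
pos 6 'a': at 18
pos 7 'a': at 19
pos 8 'e': at 20  emit P3@[8:8]
pos 9 'a': at 21  emit P5@[4:9],P6@[5:9]
pos 10 'e': at 11 (via fail)  emit P3@[10:10]
pos 11 'a': at 17
pos 12 'a': at 18
pos 13 'a': at 19
pos 14 'e': at 20  emit P3@[14:14]
pos 15 'a': at 21  emit P5@[10:15],P6@[11:15]
pos 16 'd': at 1 (via fail)
pos 17 'c': at 2
pos 18 'b': at 3
pos 19 'd': at 4  emit P0@[16:19]
pos 20 'b': at 5 (via fail)
pos 21 'e': at 6  emit P1@[20:21],P3@[21:21]
pos 22 'e': at 11 (via fail)  emit P3@[22:22]
pos 23 'e': at 11 (via fail)  emit P3@[23:23]
pos 24 'e': at 11 (via fail)  emit P3@[24:24]
pos 25 'e': at 11 (via fail)  emit P3@[25:25]
pos 26 'a': at 17
pos 27 'a': at 18
pos 28 'a': at 19
pos 29 'e': at 20  emit P3@[29:29]
pos 30 'a': at 21  emit P5@[25:30],P6@[26:30]
pos 31 'd': at 1 (via fail)
pos 32 'c': at 2
pos 33 'b': at 3
pos 34 'd': at 4  emit P0@[31:34]
pos 35 'd': at 1 (via fail)
pos 36 'b': at 5 (via fail)
pos 37 'e': at 6  emit P1@[36:37],P3@[37:37]
pos 38 'c': at 0 (via fail)
pos 39 'b': at 5
pos 40 'e': at 6  emit P1@[39:40],P3@[40:40]
pos 41 'e': at 11 (via fail)  emit P3@[41:41]
pos 42 'b': at 5 (via fail)
pos 43 'b': at 5 (via fail)
pos 44 'd': at 7
pos 45 'a': at 8
pos 46 'a': at 9
pos 47 'b': at 10  emit P2@[43:47]
pos 48 'e': at 6 (via fail)  emit P1@[47:48],P3@[48:48]
pos 49 'e': at 11 (via fail)  emit P3@[49:49]
pos 50 'b': at 5 (via fail)
pos 51 'b': at 5 (via fail)
pos 52 'd': at 7
pos 53 'a': at 8
pos 54 'a': at 9
pos 55 'b': at 10  emit P2@[51:55]
pos 56 'b': at 5 (via fail)
pos 57 'd': at 7
pos 58 'a': at 8
pos 59 'a': at 9
pos 60 'b': at 10  emit P2@[56:60]

Matches: [[2,1],[2,3],[4,1],[4,3],[8,3],[9,5],[9,6],[10,3],[14,3],[15,5],[15,6],[19,0],[21,1],[21,3],[22,3],[23,3],[24,3],[25,3],[29,3],[30,5],[30,6],[34,0],[37,1],[37,3],[40,1],[40,3],[41,3],[47,2],[48,1],[48,3],[49,3],[55,2],[60,2]]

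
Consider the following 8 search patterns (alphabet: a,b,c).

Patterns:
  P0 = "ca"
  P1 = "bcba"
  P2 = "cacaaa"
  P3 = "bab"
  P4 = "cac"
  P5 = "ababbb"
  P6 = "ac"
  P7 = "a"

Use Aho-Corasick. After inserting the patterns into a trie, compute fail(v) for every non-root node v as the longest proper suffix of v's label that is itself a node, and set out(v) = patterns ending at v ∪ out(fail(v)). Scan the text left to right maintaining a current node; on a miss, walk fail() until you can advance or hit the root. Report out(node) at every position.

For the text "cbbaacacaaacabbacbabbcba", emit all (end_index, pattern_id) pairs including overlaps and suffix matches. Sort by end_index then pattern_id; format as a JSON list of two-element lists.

Construct AC machine:
Trie nodes:
  0='ε' goto a→13 b→3 c→1
  1='c' goto a→2
  2='ca' goto c→7  [P0 ends]
  3='b' goto a→11 c→4
  4='bc' goto b→5
  5='bcb' goto a→6
  6='bcba' goto ·  [P1 ends]
  7='cac' goto a→8  [P4 ends]
  8='caca' goto a→9
  9='cacaa' goto a→10
  10='cacaaa' goto ·  [P2 ends]
  11='ba' goto b→12
  12='bab' goto ·  [P3 ends]
  13='a' goto b→14 c→19  [P7 ends]
  14='ab' goto a→15
  15='aba' goto b→16
  16='abab' goto b→17
  17='ababb' goto b→18
  18='ababbb' goto ·  [P5 ends]
  19='ac' goto ·  [P6 ends]

Failure links (BFS by depth):
  n1('c'): parent n0 fail=0; on 'c' 0 → fail=0;  out ∅∪∅=∅
  n3('b'): parent n0 fail=0; on 'b' 0 → fail=0;  out ∅∪∅=∅
  n13('a'): parent n0 fail=0; on 'a' 0 → fail=0;  out {7}∪∅={7}
  n2('ca'): parent n1 fail=0; on 'a' 0 → fail=13;  out {0}∪{7}={0,7}
  n4('bc'): parent n3 fail=0; on 'c' 0 → fail=1;  out ∅∪∅=∅
  n11('ba'): parent n3 fail=0; on 'a' 0 → fail=13;  out ∅∪{7}={7}
  n14('ab'): parent n13 fail=0; on 'b' 0 → fail=3;  out ∅∪∅=∅
  n19('ac'): parent n13 fail=0; on 'c' 0 → fail=1;  out {6}∪∅={6}
  n5('bcb'): parent n4 fail=1; on 'b' 1→0 → fail=3;  out ∅∪∅=∅
  n7('cac'): parent n2 fail=13; on 'c' 13 → fail=19;  out {4}∪{6}={4,6}
  n12('bab'): parent n11 fail=13; on 'b' 13 → fail=14;  out {3}∪∅={3}
  n15('aba'): parent n14 fail=3; on 'a' 3 → fail=11;  out ∅∪{7}={7}
  n6('bcba'): parent n5 fail=3; on 'a' 3 → fail=11;  out {1}∪{7}={1,7}
  n8('caca'): parent n7 fail=19; on 'a' 19→1 → fail=2;  out ∅∪{0,7}={0,7}
  n16('abab'): parent n15 fail=11; on 'b' 11 → fail=12;  out ∅∪{3}={3}
  n9('cacaa'): parent n8 fail=2; on 'a' 2→13→0 → fail=13;  out ∅∪{7}={7}
  n17('ababb'): parent n16 fail=12; on 'b' 12→14→3→0 → fail=3;  out ∅∪∅=∅
  n10('cacaaa'): parent n9 fail=13; on 'a' 13→0 → fail=13;  out {2}∪{7}={2,7}
  n18('ababbb'): parent n17 fail=3; on 'b' 3→0 → fail=3;  out {5}∪∅={5}

Scan:
[0] read 'c'  n0⇒n1
[1] read 'b'  n1⇒n3 (via fail)
[2] read 'b'  n3⇒n3 (via fail)
[3] read 'a'  n3⇒n11  → match P7@[3:3]
[4] read 'a'  n11⇒n13 (via fail)  → match P7@[4:4]
[5] read 'c'  n13⇒n19  → match P6@[4:5]
[6] read 'a'  n19⇒n2 (via fail)  → match P0@[5:6],P7@[6:6]
[7] read 'c'  n2⇒n7  → match P4@[5:7],P6@[6:7]
[8] read 'a'  n7⇒n8  → match P0@[7:8],P7@[8:8]
[9] read 'a'  n8⇒n9  → match P7@[9:9]
[10] read 'a'  n9⇒n10  → match P2@[5:10],P7@[10:10]
[11] read 'c'  n10⇒n19 (via fail)  → match P6@[10:11]
[12] read 'a'  n19⇒n2 (via fail)  → match P0@[11:12],P7@[12:12]
[13] read 'b'  n2⇒n14 (via fail)
[14] read 'b'  n14⇒n3 (via fail)
[15] read 'a'  n3⇒n11  → match P7@[15:15]
[16] read 'c'  n11⇒n19 (via fail)  → match P6@[15:16]
[17] read 'b'  n19⇒n3 (via fail)
[18] read 'a'  n3⇒n11  → match P7@[18:18]
[19] read 'b'  n11⇒n12  → match P3@[17:19]
[20] read 'b'  n12⇒n3 (via fail)
[21] read 'c'  n3⇒n4
[22] read 'b'  n4⇒n5
[23] read 'a'  n5⇒n6  → match P1@[20:23],P7@[23:23]

All matches (sorted): [[3,7],[4,7],[5,6],[6,0],[6,7],[7,4],[7,6],[8,0],[8,7],[9,7],[10,2],[10,7],[11,6],[12,0],[12,7],[15,7],[16,6],[18,7],[19,3],[23,1],[23,7]]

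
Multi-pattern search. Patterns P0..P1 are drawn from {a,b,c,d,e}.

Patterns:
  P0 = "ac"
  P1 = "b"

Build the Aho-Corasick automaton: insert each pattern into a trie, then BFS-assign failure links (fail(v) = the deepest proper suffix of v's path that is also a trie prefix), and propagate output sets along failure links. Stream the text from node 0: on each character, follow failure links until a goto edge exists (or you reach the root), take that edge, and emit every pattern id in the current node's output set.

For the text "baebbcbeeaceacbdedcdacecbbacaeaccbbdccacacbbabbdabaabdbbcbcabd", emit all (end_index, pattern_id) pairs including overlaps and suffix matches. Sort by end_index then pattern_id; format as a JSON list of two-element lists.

Construct AC machine:
Trie (insert patterns):
  0='ε' goto a→1 b→3
  1='a' goto c→2
  2='ac' goto ·  ←P0
  3='b' goto ·  ←P1

BFS fail/out derivation:
  n1('a'): parent n0 fail=0; on 'a' 0 → fail=0;  out ∅∪∅=∅
  n3('b'): parent n0 fail=0; on 'b' 0 → fail=0;  out {1}∪∅={1}
  n2('ac'): parent n1 fail=0; on 'c' 0 → fail=0;  out {0}∪∅={0}

Run:
[0] read 'b'  n0⇒n3  → match P1@[0:0]
[1] read 'a'  n3⇒n1 ·f
[2] read 'e'  n1⇒n0 ·f
[3] read 'b'  n0⇒n3  → match P1@[3:3]
[4] read 'b'  n3⇒n3 ·f  → match P1@[4:4]
[5] read 'c'  n3⇒n0 ·f
[6] read 'b'  n0⇒n3  → match P1@[6:6]
[7] read 'e'  n3⇒n0 ·f
[8] read 'e'  n0⇒n0
[9] read 'a'  n0⇒n1
[10] read 'c'  n1⇒n2  → match P0@[9:10]
[11] read 'e'  n2⇒n0 ·f
[12] read 'a'  n0⇒n1
[13] read 'c'  n1⇒n2  → match P0@[12:13]
[14] read 'b'  n2⇒n3 ·f  → match P1@[14:14]
[15] read 'd'  n3⇒n0 ·f
[16] read 'e'  n0⇒n0
[17] read 'd'  n0⇒n0
[18] read 'c'  n0⇒n0
[19] read 'd'  n0⇒n0
[20] read 'a'  n0⇒n1
[21] read 'c'  n1⇒n2  → match P0@[20:21]
[22] read 'e'  n2⇒n0 ·f
[23] read 'c'  n0⇒n0
[24] read 'b'  n0⇒n3  → match P1@[24:24]
[25] read 'b'  n3⇒n3 ·f  → match P1@[25:25]
[26] read 'a'  n3⇒n1 ·f
[27] read 'c'  n1⇒n2  → match P0@[26:27]
[28] read 'a'  n2⇒n1 ·f
[29] read 'e'  n1⇒n0 ·f
[30] read 'a'  n0⇒n1
[31] read 'c'  n1⇒n2  → match P0@[30:31]
[32] read 'c'  n2⇒n0 ·f
[33] read 'b'  n0⇒n3  → match P1@[33:33]
[34] read 'b'  n3⇒n3 ·f  → match P1@[34:34]
[35] read 'd'  n3⇒n0 ·f
[36] read 'c'  n0⇒n0
[37] read 'c'  n0⇒n0
[38] read 'a'  n0⇒n1
[39] read 'c'  n1⇒n2  → match P0@[38:39]
[40] read 'a'  n2⇒n1 ·f
[41] read 'c'  n1⇒n2  → match P0@[40:41]
[42] read 'b'  n2⇒n3 ·f  → match P1@[42:42]
[43] read 'b'  n3⇒n3 ·f  → match P1@[43:43]
[44] read 'a'  n3⇒n1 ·f
[45] read 'b'  n1⇒n3 ·f  → match P1@[45:45]
[46] read 'b'  n3⇒n3 ·f  → match P1@[46:46]
[47] read 'd'  n3⇒n0 ·f
[48] read 'a'  n0⇒n1
[49] read 'b'  n1⇒n3 ·f  → match P1@[49:49]
[50] read 'a'  n3⇒n1 ·f
[51] read 'a'  n1⇒n1 ·f
[52] read 'b'  n1⇒n3 ·f  → match P1@[52:52]
[53] read 'd'  n3⇒n0 ·f
[54] read 'b'  n0⇒n3  → match P1@[54:54]
[55] read 'b'  n3⇒n3 ·f  → match P1@[55:55]
[56] read 'c'  n3⇒n0 ·f
[57] read 'b'  n0⇒n3  → match P1@[57:57]
[58] read 'c'  n3⇒n0 ·f
[59] read 'a'  n0⇒n1
[60] read 'b'  n1⇒n3 ·f  → match P1@[60:60]
[61] read 'd'  n3⇒n0 ·f

All matches (sorted): [[0,1],[3,1],[4,1],[6,1],[10,0],[13,0],[14,1],[21,0],[24,1],[25,1],[27,0],[31,0],[33,1],[34,1],[39,0],[41,0],[42,1],[43,1],[45,1],[46,1],[49,1],[52,1],[54,1],[55,1],[57,1],[60,1]]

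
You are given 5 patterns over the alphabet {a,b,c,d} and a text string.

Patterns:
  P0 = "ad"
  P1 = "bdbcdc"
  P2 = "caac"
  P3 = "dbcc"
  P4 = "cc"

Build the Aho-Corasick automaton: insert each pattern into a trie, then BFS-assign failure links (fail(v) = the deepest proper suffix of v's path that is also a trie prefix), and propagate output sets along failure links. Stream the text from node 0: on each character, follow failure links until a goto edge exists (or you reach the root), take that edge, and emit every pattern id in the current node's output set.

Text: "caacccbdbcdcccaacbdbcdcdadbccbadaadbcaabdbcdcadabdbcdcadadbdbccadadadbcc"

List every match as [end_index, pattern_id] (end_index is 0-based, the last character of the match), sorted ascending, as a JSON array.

Build automaton:
Trie (insert patterns):
  0='ε' goto a→1 b→3 c→9 d→13
  1='a' goto d→2
  2='ad' goto ·  [P0 ends]
  3='b' goto d→4
  4='bd' goto b→5
  5='bdb' goto c→6
  6='bdbc' goto d→7
  7='bdbcd' goto c→8
  8='bdbcdc' goto ·  [P1 ends]
  9='c' goto a→10 c→17
  10='ca' goto a→11
  11='caa' goto c→12
  12='caac' goto ·  [P2 ends]
  13='d' goto b→14
  14='db' goto c→15
  15='dbc' goto c→16
  16='dbcc' goto ·  [P3 ends]
  17='cc' goto ·  [P4 ends]

BFS fail/out derivation:
  n1('a'): parent n0 fail=0; on 'a' 0 → fail=0;  out ∅∪∅=∅
  n3('b'): parent n0 fail=0; on 'b' 0 → fail=0;  out ∅∪∅=∅
  n9('c'): parent n0 fail=0; on 'c' 0 → fail=0;  out ∅∪∅=∅
  n13('d'): parent n0 fail=0; on 'd' 0 → fail=0;  out ∅∪∅=∅
  n2('ad'): parent n1 fail=0; on 'd' 0 → fail=13;  out {0}∪∅={0}
  n4('bd'): parent n3 fail=0; on 'd' 0 → fail=13;  out ∅∪∅=∅
  n10('ca'): parent n9 fail=0; on 'a' 0 → fail=1;  out ∅∪∅=∅
  n14('db'): parent n13 fail=0; on 'b' 0 → fail=3;  out ∅∪∅=∅
  n17('cc'): parent n9 fail=0; on 'c' 0 → fail=9;  out {4}∪∅={4}
  n5('bdb'): parent n4 fail=13; on 'b' 13 → fail=14;  out ∅∪∅=∅
  n11('caa'): parent n10 fail=1; on 'a' 1→0 → fail=1;  out ∅∪∅=∅
  n15('dbc'): parent n14 fail=3; on 'c' 3→0 → fail=9;  out ∅∪∅=∅
  n6('bdbc'): parent n5 fail=14; on 'c' 14 → fail=15;  out ∅∪∅=∅
  n12('caac'): parent n11 fail=1; on 'c' 1→0 → fail=9;  out {2}∪∅={2}
  n16('dbcc'): parent n15 fail=9; on 'c' 9 → fail=17;  out {3}∪{4}={3,4}
  n7('bdbcd'): parent n6 fail=15; on 'd' 15→9→0 → fail=13;  out ∅∪∅=∅
  n8('bdbcdc'): parent n7 fail=13; on 'c' 13→0 → fail=9;  out {1}∪∅={1}

Scan:
i=0 'c': node 0→9
i=1 'a': node 9→10
i=2 'a': node 10→11
i=3 'c': node 11→12  emit P2@[0:3]
i=4 'c': node 12→17 (via fail)  emit P4@[3:4]
i=5 'c': node 17→17 (via fail)  emit P4@[4:5]
i=6 'b': node 17→3 (via fail)
i=7 'd': node 3→4
i=8 'b': node 4→5
i=9 'c': node 5→6
i=10 'd': node 6→7
i=11 'c': node 7→8  emit P1@[6:11]
i=12 'c': node 8→17 (via fail)  emit P4@[11:12]
i=13 'c': node 17→17 (via fail)  emit P4@[12:13]
i=14 'a': node 17→10 (via fail)
i=15 'a': node 10→11
i=16 'c': node 11→12  emit P2@[13:16]
i=17 'b': node 12→3 (via fail)
i=18 'd': node 3→4
i=19 'b': node 4→5
i=20 'c': node 5→6
i=21 'd': node 6→7
i=22 'c': node 7→8  emit P1@[17:22]
i=23 'd': node 8→13 (via fail)
i=24 'a': node 13→1 (via fail)
i=25 'd': node 1→2  emit P0@[24:25]
i=26 'b': node 2→14 (via fail)
i=27 'c': node 14→15
i=28 'c': node 15→16  emit P3@[25:28],P4@[27:28]
i=29 'b': node 16→3 (via fail)
i=30 'a': node 3→1 (via fail)
i=31 'd': node 1→2  emit P0@[30:31]
i=32 'a': node 2→1 (via fail)
i=33 'a': node 1→1 (via fail)
i=34 'd': node 1→2  emit P0@[33:34]
i=35 'b': node 2→14 (via fail)
i=36 'c': node 14→15
i=37 'a': node 15→10 (via fail)
i=38 'a': node 10→11
i=39 'b': node 11→3 (via fail)
i=40 'd': node 3→4
i=41 'b': node 4→5
i=42 'c': node 5→6
i=43 'd': node 6→7
i=44 'c': node 7→8  emit P1@[39:44]
i=45 'a': node 8→10 (via fail)
i=46 'd': node 10→2 (via fail)  emit P0@[45:46]
i=47 'a': node 2→1 (via fail)
i=48 'b': node 1→3 (via fail)
i=49 'd': node 3→4
i=50 'b': node 4→5
i=51 'c': node 5→6
i=52 'd': node 6→7
i=53 'c': node 7→8  emit P1@[48:53]
i=54 'a': node 8→10 (via fail)
i=55 'd': node 10→2 (via fail)  emit P0@[54:55]
i=56 'a': node 2→1 (via fail)
i=57 'd': node 1→2  emit P0@[56:57]
i=58 'b': node 2→14 (via fail)
i=59 'd': node 14→4 (via fail)
i=60 'b': node 4→5
i=61 'c': node 5→6
i=62 'c': node 6→16 (via fail)  emit P3@[59:62],P4@[61:62]
i=63 'a': node 16→10 (via fail)
i=64 'd': node 10→2 (via fail)  emit P0@[63:64]
i=65 'a': node 2→1 (via fail)
i=66 'd': node 1→2  emit P0@[65:66]
i=67 'a': node 2→1 (via fail)
i=68 'd': node 1→2  emit P0@[67:68]
i=69 'b': node 2→14 (via fail)
i=70 'c': node 14→15
i=71 'c': node 15→16  emit P3@[68:71],P4@[70:71]

Result: [[3,2],[4,4],[5,4],[11,1],[12,4],[13,4],[16,2],[22,1],[25,0],[28,3],[28,4],[31,0],[34,0],[44,1],[46,0],[53,1],[55,0],[57,0],[62,3],[62,4],[64,0],[66,0],[68,0],[71,3],[71,4]]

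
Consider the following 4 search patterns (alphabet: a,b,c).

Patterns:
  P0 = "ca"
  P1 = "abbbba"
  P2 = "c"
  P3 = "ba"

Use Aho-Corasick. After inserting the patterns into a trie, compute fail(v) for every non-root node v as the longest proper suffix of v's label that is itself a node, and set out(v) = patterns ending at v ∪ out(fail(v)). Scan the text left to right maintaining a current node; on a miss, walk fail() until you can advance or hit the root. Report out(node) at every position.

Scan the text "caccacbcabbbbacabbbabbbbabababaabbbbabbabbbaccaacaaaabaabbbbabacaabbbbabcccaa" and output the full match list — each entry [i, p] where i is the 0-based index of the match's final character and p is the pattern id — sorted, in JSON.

Construct AC machine:
Trie (insert patterns):
  0='ε' goto a→3 b→9 c→1
  1='c' goto a→2  ←P2
  2='ca' goto ·  ←P0
  3='a' goto b→4
  4='ab' goto b→5
  5='abb' goto b→6
  6='abbb' goto b→7
  7='abbbb' goto a→8
  8='abbbba' goto ·  ←P1
  9='b' goto a→10
  10='ba' goto ·  ←P3

Failure links (BFS by depth):
  fail(1) 'c': from fail(0)=0 chase 'c': 0 ⇒ 0;  out={2}∪out(0)={2}
  fail(3) 'a': from fail(0)=0 chase 'a': 0 ⇒ 0;  out=∅∪out(0)=∅
  fail(9) 'b': from fail(0)=0 chase 'b': 0 ⇒ 0;  out=∅∪out(0)=∅
  fail(2) 'ca': from fail(1)=0 chase 'a': 0 ⇒ 3;  out={0}∪out(3)={0}
  fail(4) 'ab': from fail(3)=0 chase 'b': 0 ⇒ 9;  out=∅∪out(9)=∅
  fail(10) 'ba': from fail(9)=0 chase 'a': 0 ⇒ 3;  out={3}∪out(3)={3}
  fail(5) 'abb': from fail(4)=9 chase 'b': 9→0 ⇒ 9;  out=∅∪out(9)=∅
  fail(6) 'abbb': from fail(5)=9 chase 'b': 9→0 ⇒ 9;  out=∅∪out(9)=∅
  fail(7) 'abbbb': from fail(6)=9 chase 'b': 9→0 ⇒ 9;  out=∅∪out(9)=∅
  fail(8) 'abbbba': from fail(7)=9 chase 'a': 9 ⇒ 10;  out={1}∪out(10)={1,3}

Scan:
[0] read 'c'  n0⇒n1  ** P2@[0:0]
[1] read 'a'  n1⇒n2  ** P0@[0:1]
[2] read 'c'  n2⇒n1 (via fail)  ** P2@[2:2]
[3] read 'c'  n1⇒n1 (via fail)  ** P2@[3:3]
[4] read 'a'  n1⇒n2  ** P0@[3:4]
[5] read 'c'  n2⇒n1 (via fail)  ** P2@[5:5]
[6] read 'b'  n1⇒n9 (via fail)
[7] read 'c'  n9⇒n1 (via fail)  ** P2@[7:7]
[8] read 'a'  n1⇒n2  ** P0@[7:8]
[9] read 'b'  n2⇒n4 (via fail)
[10] read 'b'  n4⇒n5
[11] read 'b'  n5⇒n6
[12] read 'b'  n6⇒n7
[13] read 'a'  n7⇒n8  ** P1@[8:13],P3@[12:13]
[14] read 'c'  n8⇒n1 (via fail)  ** P2@[14:14]
[15] read 'a'  n1⇒n2  ** P0@[14:15]
[16] read 'b'  n2⇒n4 (via fail)
[17] read 'b'  n4⇒n5
[18] read 'b'  n5⇒n6
[19] read 'a'  n6⇒n10 (via fail)  ** P3@[18:19]
[20] read 'b'  n10⇒n4 (via fail)
[21] read 'b'  n4⇒n5
[22] read 'b'  n5⇒n6
[23] read 'b'  n6⇒n7
[24] read 'a'  n7⇒n8  ** P1@[19:24],P3@[23:24]
[25] read 'b'  n8⇒n4 (via fail)
[26] read 'a'  n4⇒n10 (via fail)  ** P3@[25:26]
[27] read 'b'  n10⇒n4 (via fail)
[28] read 'a'  n4⇒n10 (via fail)  ** P3@[27:28]
[29] read 'b'  n10⇒n4 (via fail)
[30] read 'a'  n4⇒n10 (via fail)  ** P3@[29:30]
[31] read 'a'  n10⇒n3 (via fail)
[32] read 'b'  n3⇒n4
[33] read 'b'  n4⇒n5
[34] read 'b'  n5⇒n6
[35] read 'b'  n6⇒n7
[36] read 'a'  n7⇒n8  ** P1@[31:36],P3@[35:36]
[37] read 'b'  n8⇒n4 (via fail)
[38] read 'b'  n4⇒n5
[39] read 'a'  n5⇒n10 (via fail)  ** P3@[38:39]
[40] read 'b'  n10⇒n4 (via fail)
[41] read 'b'  n4⇒n5
[42] read 'b'  n5⇒n6
[43] read 'a'  n6⇒n10 (via fail)  ** P3@[42:43]
[44] read 'c'  n10⇒n1 (via fail)  ** P2@[44:44]
[45] read 'c'  n1⇒n1 (via fail)  ** P2@[45:45]
[46] read 'a'  n1⇒n2  ** P0@[45:46]
[47] read 'a'  n2⇒n3 (via fail)
[48] read 'c'  n3⇒n1 (via fail)  ** P2@[48:48]
[49] read 'a'  n1⇒n2  ** P0@[48:49]
[50] read 'a'  n2⇒n3 (via fail)
[51] read 'a'  n3⇒n3 (via fail)
[52] read 'a'  n3⇒n3 (via fail)
[53] read 'b'  n3⇒n4
[54] read 'a'  n4⇒n10 (via fail)  ** P3@[53:54]
[55] read 'a'  n10⇒n3 (via fail)
[56] read 'b'  n3⇒n4
[57] read 'b'  n4⇒n5
[58] read 'b'  n5⇒n6
[59] read 'b'  n6⇒n7
[60] read 'a'  n7⇒n8  ** P1@[55:60],P3@[59:60]
[61] read 'b'  n8⇒n4 (via fail)
[62] read 'a'  n4⇒n10 (via fail)  ** P3@[61:62]
[63] read 'c'  n10⇒n1 (via fail)  ** P2@[63:63]
[64] read 'a'  n1⇒n2  ** P0@[63:64]
[65] read 'a'  n2⇒n3 (via fail)
[66] read 'b'  n3⇒n4
[67] read 'b'  n4⇒n5
[68] read 'b'  n5⇒n6
[69] read 'b'  n6⇒n7
[70] read 'a'  n7⇒n8  ** P1@[65:70],P3@[69:70]
[71] read 'b'  n8⇒n4 (via fail)
[72] read 'c'  n4⇒n1 (via fail)  ** P2@[72:72]
[73] read 'c'  n1⇒n1 (via fail)  ** P2@[73:73]
[74] read 'c'  n1⇒n1 (via fail)  ** P2@[74:74]
[75] read 'a'  n1⇒n2  ** P0@[74:75]
[76] read 'a'  n2⇒n3 (via fail)

All matches (sorted): [[0,2],[1,0],[2,2],[3,2],[4,0],[5,2],[7,2],[8,0],[13,1],[13,3],[14,2],[15,0],[19,3],[24,1],[24,3],[26,3],[28,3],[30,3],[36,1],[36,3],[39,3],[43,3],[44,2],[45,2],[46,0],[48,2],[49,0],[54,3],[60,1],[60,3],[62,3],[63,2],[64,0],[70,1],[70,3],[72,2],[73,2],[74,2],[75,0]]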